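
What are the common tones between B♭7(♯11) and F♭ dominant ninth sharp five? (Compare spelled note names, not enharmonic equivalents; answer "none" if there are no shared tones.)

B♭7(♯11): Bb D F Ab E
F♭ dominant ninth sharp five: Fb Ab C Ebb Gb
Common to both → Ab.

Ab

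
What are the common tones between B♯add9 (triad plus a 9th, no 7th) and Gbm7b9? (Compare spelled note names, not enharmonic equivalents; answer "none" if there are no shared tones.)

none

B♯add9: B# D## F## C##
Gbm7b9: Gb Bbb Db Fb Abb
Common to both → none.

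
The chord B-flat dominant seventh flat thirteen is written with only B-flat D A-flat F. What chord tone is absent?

G-flat

B-flat dominant seventh flat thirteen = B-flat, D, F, A-flat, G-flat. The voicing lacks the 13th (minor 13th), G-flat.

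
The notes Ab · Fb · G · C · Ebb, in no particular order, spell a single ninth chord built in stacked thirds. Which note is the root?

Stacking in thirds gives Fb – Ab – C – Ebb – G, so Fb is the root — Fb dominant seventh sharp nine sharp five.

Fb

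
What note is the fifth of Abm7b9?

Abm7b9 is built on Ab; its 5th is a perfect 5th above the root.
A fifth above A uses the letter E, and the perfect 5th above Ab is Eb.

Eb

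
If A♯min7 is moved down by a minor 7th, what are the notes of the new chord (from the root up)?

B#  D#  F##  A#

Transposed root: A# → B# (minor 7th down). So we spell B# minor seventh:
root → B#
3rd (minor 3rd) → D#
5th (perfect 5th) → F##
7th (minor 7th) → A#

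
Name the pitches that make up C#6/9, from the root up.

C# E# G# A# D#

C#6/9: six-nine on C#.
root → C#
3rd (major 3rd) → E#
5th (perfect 5th) → G#
6th (major 6th) → A#
9th (major 9th) → D#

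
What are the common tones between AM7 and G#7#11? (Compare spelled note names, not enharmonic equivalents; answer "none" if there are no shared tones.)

G#

AM7: A C# E G#
G#7#11: G# B# D# F# C##
Common to both → G#.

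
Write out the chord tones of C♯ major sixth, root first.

C♯ major sixth is a major sixth built on C#.
Root: C#
Major 3rd (3rd): E#
Perfect 5th (5th): G#
Major 6th (6th): A#

C#  E#  G#  A#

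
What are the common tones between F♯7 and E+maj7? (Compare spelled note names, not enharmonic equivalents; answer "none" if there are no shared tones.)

E

F♯7 = F#, A#, C#, E.
E+maj7 = E, G#, B#, D#.
Shared: E.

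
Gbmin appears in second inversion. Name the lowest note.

Gbmin = Gb–Bbb–Db. Second inversion → fifth in the bass = Db.

Db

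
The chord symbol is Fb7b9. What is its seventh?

Root of Fb7b9 = Fb. The 7th is a minor 7th: Fb up a minor 7th → Ebb.

Ebb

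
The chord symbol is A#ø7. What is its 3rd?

C#

A#ø7 is built on A#; its 3rd is a minor 3rd above the root.
A third above A uses the letter C, and the minor 3rd above A# is C#.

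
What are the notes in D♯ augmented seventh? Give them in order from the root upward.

D#  F##  A##  C#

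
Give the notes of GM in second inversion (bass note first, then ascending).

D G B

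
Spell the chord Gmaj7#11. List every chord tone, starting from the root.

G, B, D, F#, C#

Gmaj7#11 is a major seventh sharp eleven built on G.
Root: G
Major 3rd (3rd): B
Perfect 5th (5th): D
Major 7th (7th): F#
Augmented 11th (11th): C#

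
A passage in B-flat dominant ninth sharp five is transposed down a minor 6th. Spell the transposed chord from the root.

D  F#  A#  C  E

A minor 6th down from Bb is D, so the new chord is D dominant ninth sharp five.
D — root
F# — major 3rd
A# — augmented 5th
C — minor 7th
E — major 9th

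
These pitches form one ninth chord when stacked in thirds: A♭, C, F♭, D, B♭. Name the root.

Arranged so that each adjacent pair is a third by letter name: B♭ – D – F♭ – A♭ – C.
The bottom of that stack, B♭, is the root (this is B♭ dominant ninth flat five).

B♭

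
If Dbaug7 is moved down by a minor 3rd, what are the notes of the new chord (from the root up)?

B♭ – D – F♯ – A♭

D♭ down a minor 3rd → B♭. New chord: B♭ augmented seventh.
- root: B♭
- major 3rd: D
- augmented 5th: F♯
- minor 7th: A♭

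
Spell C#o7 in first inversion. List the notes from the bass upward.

E  G  Bb  C#

In root position, C#o7 is C#–E–G–Bb.
First inversion puts the third (E) in the bass.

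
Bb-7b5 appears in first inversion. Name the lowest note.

Bb-7b5 = B♭–D♭–F♭–A♭. First inversion → third in the bass = D♭.

D♭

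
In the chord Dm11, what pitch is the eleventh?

G

Root of Dm11 = D. The 11th is a perfect 11th: D up a perfect 11th → G.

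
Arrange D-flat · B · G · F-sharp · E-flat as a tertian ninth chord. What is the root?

E-flat

Arranged so that each adjacent pair is a third by letter name: E-flat – G – B – D-flat – F-sharp.
The bottom of that stack, E-flat, is the root (this is E-flat dominant seventh sharp nine sharp five).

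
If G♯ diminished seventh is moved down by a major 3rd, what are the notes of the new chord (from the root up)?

E, G, B-flat, D-flat

G-sharp down a major 3rd → E. New chord: E diminished seventh.
E — root
G — minor 3rd
B-flat — diminished 5th
D-flat — diminished 7th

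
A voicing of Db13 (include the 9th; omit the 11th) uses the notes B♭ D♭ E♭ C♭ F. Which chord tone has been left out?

The full Db13 chord is D♭, F, A♭, C♭, E♭, B♭.
Comparing with the voicing, the perfect 5th (5th) — A♭ — is absent.

A♭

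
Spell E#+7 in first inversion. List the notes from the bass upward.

G##, B##, D#, E#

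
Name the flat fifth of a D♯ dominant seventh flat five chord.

Root of D♯ dominant seventh flat five = D#. The 5th is a diminished 5th: D# up a diminished 5th → A.

A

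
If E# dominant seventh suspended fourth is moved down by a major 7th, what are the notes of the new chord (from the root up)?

F-sharp – B – C-sharp – E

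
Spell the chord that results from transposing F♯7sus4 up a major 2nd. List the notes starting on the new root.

G♯, C♯, D♯, F♯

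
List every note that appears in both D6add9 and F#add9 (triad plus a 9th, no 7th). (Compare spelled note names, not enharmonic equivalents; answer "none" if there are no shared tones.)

F#

D6add9 = D, F#, A, B, E.
F#add9 = F#, A#, C#, G#.
Shared: F#.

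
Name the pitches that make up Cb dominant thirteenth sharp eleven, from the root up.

Cb dominant thirteenth sharp eleven: dominant thirteenth sharp eleven on Cb.
root → Cb
3rd (major 3rd) → Eb
5th (perfect 5th) → Gb
7th (minor 7th) → Bbb
9th (major 9th) → Db
11th (augmented 11th) → F
13th (major 13th) → Ab

Cb, Eb, Gb, Bbb, Db, F, Ab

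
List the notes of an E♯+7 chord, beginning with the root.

E♯+7: augmented seventh on E#.
root → E#
3rd (major 3rd) → G##
5th (augmented 5th) → B##
7th (minor 7th) → D#

E# G## B## D#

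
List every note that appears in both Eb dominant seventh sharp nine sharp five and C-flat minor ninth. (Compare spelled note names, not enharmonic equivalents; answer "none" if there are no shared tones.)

Eb dominant seventh sharp nine sharp five: E-flat G B D-flat F-sharp
C-flat minor ninth: C-flat E-double-flat G-flat B-double-flat D-flat
Common to both → D-flat.

D-flat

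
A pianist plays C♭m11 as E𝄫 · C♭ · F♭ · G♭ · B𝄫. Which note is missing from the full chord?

D♭

C♭m11 = C♭, E𝄫, G♭, B𝄫, D♭, F♭. The voicing lacks the 9th (major 9th), D♭.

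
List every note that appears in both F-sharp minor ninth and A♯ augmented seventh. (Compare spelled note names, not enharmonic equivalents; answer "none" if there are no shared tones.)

F-sharp minor ninth: F-sharp A C-sharp E G-sharp
A♯ augmented seventh: A-sharp C-double-sharp E-double-sharp G-sharp
Common to both → G-sharp.

G-sharp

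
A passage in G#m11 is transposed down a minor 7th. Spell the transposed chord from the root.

A# C# E# G# B# D#

Transposed root: G# → A# (minor 7th down). So we spell A# minor eleventh:
Root: A#
Minor 3rd (3rd): C#
Perfect 5th (5th): E#
Minor 7th (7th): G#
Major 9th (9th): B#
Perfect 11th (11th): D#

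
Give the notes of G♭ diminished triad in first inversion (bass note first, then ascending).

In root position, G♭ diminished triad is Gb–Bbb–Dbb.
First inversion puts the third (Bbb) in the bass.

Bbb  Dbb  Gb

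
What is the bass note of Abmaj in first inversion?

Abmaj = Ab–C–Eb. First inversion → third in the bass = C.

C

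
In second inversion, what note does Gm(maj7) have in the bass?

D

Gm(maj7) = G–B♭–D–F♯. Second inversion → fifth in the bass = D.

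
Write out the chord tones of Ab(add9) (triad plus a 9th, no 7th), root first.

Ab C Eb Bb

Ab(add9) is an added-ninth built on Ab.
root → Ab
3rd (major 3rd) → C
5th (perfect 5th) → Eb
9th (major 9th) → Bb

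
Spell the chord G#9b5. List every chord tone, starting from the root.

Root G#, quality dominant ninth flat five:
G# — root
B# — major 3rd
D — diminished 5th
F# — minor 7th
A# — major 9th

G#, B#, D, F#, A#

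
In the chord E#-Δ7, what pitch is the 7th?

E#-Δ7 is built on E♯; its 7th is a major 7th above the root.
A seventh above E uses the letter D, and the major 7th above E♯ is D𝄪.

D𝄪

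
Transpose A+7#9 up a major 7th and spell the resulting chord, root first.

A up a major 7th → G#. New chord: G# dominant seventh sharp nine sharp five.
- root: G#
- major 3rd: B#
- augmented 5th: D##
- minor 7th: F#
- augmented 9th: A##

G# – B# – D## – F# – A##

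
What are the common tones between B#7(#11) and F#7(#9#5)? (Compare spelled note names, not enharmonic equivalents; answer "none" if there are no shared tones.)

B#7(#11) = B#, D##, F##, A#, E##.
F#7(#9#5) = F#, A#, C##, E, G##.
Shared: A#.

A#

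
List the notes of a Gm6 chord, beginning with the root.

G  Bb  D  E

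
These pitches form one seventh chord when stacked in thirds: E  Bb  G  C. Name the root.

Stacking in thirds gives C – E – G – Bb, so C is the root — C dominant seventh.

C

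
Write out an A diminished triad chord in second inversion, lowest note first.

E-flat A C

A diminished triad = A–C–E-flat; second inversion → fifth (E-flat) lowest.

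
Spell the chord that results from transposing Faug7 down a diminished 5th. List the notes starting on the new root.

B  D♯  F𝄪  A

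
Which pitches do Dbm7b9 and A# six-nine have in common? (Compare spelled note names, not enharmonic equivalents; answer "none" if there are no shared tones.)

Dbm7b9 = Db, Fb, Ab, Cb, Ebb.
A# six-nine = A#, C##, E#, F##, B#.
Shared: none.

none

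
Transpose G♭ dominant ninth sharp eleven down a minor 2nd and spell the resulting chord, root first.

F, A, C, E-flat, G, B

Transposed root: G-flat → F (minor 2nd down). So we spell F dominant ninth sharp eleven:
F — root
A — major 3rd
C — perfect 5th
E-flat — minor 7th
G — major 9th
B — augmented 11th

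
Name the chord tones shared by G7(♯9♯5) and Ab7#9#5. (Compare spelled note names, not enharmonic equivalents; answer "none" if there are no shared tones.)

B

G7(♯9♯5) = G, B, D#, F, A#.
Ab7#9#5 = Ab, C, E, Gb, B.
Shared: B.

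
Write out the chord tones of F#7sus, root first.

Root F#, quality dominant seventh suspended fourth:
- root: F#
- perfect 4th: B
- perfect 5th: C#
- minor 7th: E

F#, B, C#, E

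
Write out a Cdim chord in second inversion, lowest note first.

In root position, Cdim is C–Eb–Gb.
Second inversion puts the fifth (Gb) in the bass.

Gb, C, Eb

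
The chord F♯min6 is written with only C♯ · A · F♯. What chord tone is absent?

F♯min6 = F♯, A, C♯, D♯. The voicing lacks the 6th (major 6th), D♯.

D♯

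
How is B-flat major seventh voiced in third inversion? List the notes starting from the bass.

A, B-flat, D, F

B-flat major seventh = B-flat–D–F–A; third inversion → seventh (A) lowest.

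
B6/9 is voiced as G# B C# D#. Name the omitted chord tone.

The full B6/9 chord is B, D#, F#, G#, C#.
Comparing with the voicing, the perfect 5th (5th) — F# — is absent.

F#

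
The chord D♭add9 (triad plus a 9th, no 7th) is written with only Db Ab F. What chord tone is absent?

The full D♭add9 chord is Db, F, Ab, Eb.
Comparing with the voicing, the major 9th (9th) — Eb — is absent.

Eb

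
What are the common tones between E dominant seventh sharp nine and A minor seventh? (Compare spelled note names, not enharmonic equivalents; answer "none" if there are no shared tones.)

E dominant seventh sharp nine = E, G-sharp, B, D, F-double-sharp.
A minor seventh = A, C, E, G.
Shared: E.

E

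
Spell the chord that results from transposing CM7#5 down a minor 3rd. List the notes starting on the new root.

A C# E# G#

A minor 3rd down from C is A, so the new chord is A augmented major seventh.
A — root
C# — major 3rd
E# — augmented 5th
G# — major 7th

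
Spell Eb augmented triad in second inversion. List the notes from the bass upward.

In root position, Eb augmented triad is Eb–G–B.
Second inversion puts the fifth (B) in the bass.

B – Eb – G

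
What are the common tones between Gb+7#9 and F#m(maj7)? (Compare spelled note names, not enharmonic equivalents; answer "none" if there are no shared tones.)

Gb+7#9: Gb Bb D Fb A
F#m(maj7): F# A C# E#
Common to both → A.

A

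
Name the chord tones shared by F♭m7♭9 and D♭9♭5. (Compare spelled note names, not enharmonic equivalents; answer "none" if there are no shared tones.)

F♭m7♭9 = F♭, A𝄫, C♭, E𝄫, G𝄫.
D♭9♭5 = D♭, F, A𝄫, C♭, E♭.
Shared: A𝄫, C♭.

A𝄫  C♭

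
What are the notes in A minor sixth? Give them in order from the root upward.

A minor sixth: minor sixth on A.
- root: A
- minor 3rd: C
- perfect 5th: E
- major 6th: F#

A  C  E  F#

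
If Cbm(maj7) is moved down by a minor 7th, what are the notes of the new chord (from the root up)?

D♭, F♭, A♭, C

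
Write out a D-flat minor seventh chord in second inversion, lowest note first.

A-flat  C-flat  D-flat  F-flat

In root position, D-flat minor seventh is D-flat–F-flat–A-flat–C-flat.
Second inversion puts the fifth (A-flat) in the bass.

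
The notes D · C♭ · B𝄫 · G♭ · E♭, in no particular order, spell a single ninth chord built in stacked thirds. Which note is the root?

Stacking in thirds gives C♭ – E♭ – G♭ – B𝄫 – D, so C♭ is the root — C♭ dominant seventh sharp nine.

C♭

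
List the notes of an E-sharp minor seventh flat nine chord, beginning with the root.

E-sharp minor seventh flat nine is a minor seventh flat nine built on E#.
root → E#
3rd (minor 3rd) → G#
5th (perfect 5th) → B#
7th (minor 7th) → D#
9th (minor 9th) → F#

E# – G# – B# – D# – F#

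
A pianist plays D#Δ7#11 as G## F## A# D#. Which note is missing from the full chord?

C##

The full D#Δ7#11 chord is D#, F##, A#, C##, G##.
Comparing with the voicing, the major 7th (7th) — C## — is absent.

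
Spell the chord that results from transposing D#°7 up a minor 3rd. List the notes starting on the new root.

D# up a minor 3rd → F#. New chord: F# diminished seventh.
F# — root
A — minor 3rd
C — diminished 5th
Eb — diminished 7th

F# A C Eb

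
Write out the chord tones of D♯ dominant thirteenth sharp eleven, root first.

D-sharp  F-double-sharp  A-sharp  C-sharp  E-sharp  G-double-sharp  B-sharp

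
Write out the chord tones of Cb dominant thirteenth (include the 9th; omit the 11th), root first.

Cb dominant thirteenth: dominant thirteenth on C-flat.
Root: C-flat
Major 3rd (3rd): E-flat
Perfect 5th (5th): G-flat
Minor 7th (7th): B-double-flat
Major 9th (9th): D-flat
Major 13th (13th): A-flat

C-flat, E-flat, G-flat, B-double-flat, D-flat, A-flat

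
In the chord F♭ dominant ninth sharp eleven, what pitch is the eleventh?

B-flat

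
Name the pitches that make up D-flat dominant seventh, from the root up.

Db  F  Ab  Cb

D-flat dominant seventh is a dominant seventh built on Db.
Db — root
F — major 3rd
Ab — perfect 5th
Cb — minor 7th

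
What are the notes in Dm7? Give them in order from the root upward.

D F A C

Root D, quality minor seventh:
D — root
F — minor 3rd
A — perfect 5th
C — minor 7th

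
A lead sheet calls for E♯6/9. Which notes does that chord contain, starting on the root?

E♯6/9: six-nine on E♯.
Root: E♯
Major 3rd (3rd): G𝄪
Perfect 5th (5th): B♯
Major 6th (6th): C𝄪
Major 9th (9th): F𝄪

E♯, G𝄪, B♯, C𝄪, F𝄪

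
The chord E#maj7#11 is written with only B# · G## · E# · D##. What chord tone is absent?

The full E#maj7#11 chord is E#, G##, B#, D##, A##.
Comparing with the voicing, the augmented 11th (11th) — A## — is absent.

A##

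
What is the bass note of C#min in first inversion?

C#min = C#–E–G#. First inversion → third in the bass = E.

E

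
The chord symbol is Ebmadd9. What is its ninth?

Root of Ebmadd9 = Eb. The 9th is a major 9th: Eb up a major 9th → F.

F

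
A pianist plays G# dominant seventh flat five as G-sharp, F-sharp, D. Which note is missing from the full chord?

G# dominant seventh flat five = G-sharp, B-sharp, D, F-sharp. The voicing lacks the 3rd (major 3rd), B-sharp.

B-sharp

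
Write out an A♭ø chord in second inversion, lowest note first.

Ebb Gb Ab Cb

A♭ø = Ab–Cb–Ebb–Gb; second inversion → fifth (Ebb) lowest.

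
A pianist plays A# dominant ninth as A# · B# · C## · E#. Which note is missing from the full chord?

A# dominant ninth = A#, C##, E#, G#, B#. The voicing lacks the 7th (minor 7th), G#.

G#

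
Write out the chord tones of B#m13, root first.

Root B#, quality minor thirteenth:
B# — root
D# — minor 3rd
F## — perfect 5th
A# — minor 7th
C## — major 9th
E# — perfect 11th
G## — major 13th

B# – D# – F## – A# – C## – E# – G##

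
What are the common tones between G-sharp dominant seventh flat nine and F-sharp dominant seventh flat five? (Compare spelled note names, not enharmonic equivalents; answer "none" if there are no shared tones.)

G-sharp dominant seventh flat nine: G-sharp B-sharp D-sharp F-sharp A
F-sharp dominant seventh flat five: F-sharp A-sharp C E
Common to both → F-sharp.

F-sharp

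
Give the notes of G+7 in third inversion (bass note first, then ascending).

F, G, B, D#

G+7 = G–B–D#–F; third inversion → seventh (F) lowest.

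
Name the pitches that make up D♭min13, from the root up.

D♭, F♭, A♭, C♭, E♭, G♭, B♭

Root D♭, quality minor thirteenth:
D♭ — root
F♭ — minor 3rd
A♭ — perfect 5th
C♭ — minor 7th
E♭ — major 9th
G♭ — perfect 11th
B♭ — major 13th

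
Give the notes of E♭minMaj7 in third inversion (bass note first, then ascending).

D – Eb – Gb – Bb

E♭minMaj7 = Eb–Gb–Bb–D; third inversion → seventh (D) lowest.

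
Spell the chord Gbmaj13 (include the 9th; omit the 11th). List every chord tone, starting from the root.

Gbmaj13: major thirteenth on G♭.
G♭ — root
B♭ — major 3rd
D♭ — perfect 5th
F — major 7th
A♭ — major 9th
E♭ — major 13th

G♭ B♭ D♭ F A♭ E♭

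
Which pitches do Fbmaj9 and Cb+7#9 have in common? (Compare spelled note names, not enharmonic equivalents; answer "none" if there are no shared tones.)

C♭ E♭

Fbmaj9 = F♭, A♭, C♭, E♭, G♭.
Cb+7#9 = C♭, E♭, G, B𝄫, D.
Shared: C♭, E♭.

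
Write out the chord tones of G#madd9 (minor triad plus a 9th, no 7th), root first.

G#madd9 is a minor added-ninth built on G#.
- root: G#
- minor 3rd: B
- perfect 5th: D#
- major 9th: A#

G# B D# A#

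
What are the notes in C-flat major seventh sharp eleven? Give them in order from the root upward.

C-flat, E-flat, G-flat, B-flat, F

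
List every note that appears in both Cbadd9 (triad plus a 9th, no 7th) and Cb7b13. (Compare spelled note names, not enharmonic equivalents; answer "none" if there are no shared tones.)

Cb – Eb – Gb

Cbadd9: Cb Eb Gb Db
Cb7b13: Cb Eb Gb Bbb Abb
Common to both → Cb, Eb, Gb.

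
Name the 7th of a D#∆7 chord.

C##

D#∆7 is built on D#; its 7th is a major 7th above the root.
A seventh above D uses the letter C, and the major 7th above D# is C##.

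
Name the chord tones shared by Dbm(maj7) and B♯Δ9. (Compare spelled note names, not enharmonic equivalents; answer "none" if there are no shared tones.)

none

Dbm(maj7) = Db, Fb, Ab, C.
B♯Δ9 = B#, D##, F##, A##, C##.
Shared: none.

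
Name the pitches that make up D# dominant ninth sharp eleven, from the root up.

D-sharp, F-double-sharp, A-sharp, C-sharp, E-sharp, G-double-sharp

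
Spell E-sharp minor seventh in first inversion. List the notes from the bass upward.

In root position, E-sharp minor seventh is E#–G#–B#–D#.
First inversion puts the third (G#) in the bass.

G#  B#  D#  E#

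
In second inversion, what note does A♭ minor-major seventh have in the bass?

Eb

A♭ minor-major seventh in root position is Ab–Cb–Eb–G.
Second inversion places the fifth in the bass, which is Eb.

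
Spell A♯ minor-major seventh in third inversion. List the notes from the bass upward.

A♯ minor-major seventh = A-sharp–C-sharp–E-sharp–G-double-sharp; third inversion → seventh (G-double-sharp) lowest.

G-double-sharp, A-sharp, C-sharp, E-sharp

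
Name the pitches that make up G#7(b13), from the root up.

G#, B#, D#, F#, E

Root G#, quality dominant seventh flat thirteen:
root → G#
3rd (major 3rd) → B#
5th (perfect 5th) → D#
7th (minor 7th) → F#
13th (minor 13th) → E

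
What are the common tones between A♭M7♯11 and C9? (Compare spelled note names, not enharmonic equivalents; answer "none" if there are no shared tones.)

C, G, D

A♭M7♯11 = Ab, C, Eb, G, D.
C9 = C, E, G, Bb, D.
Shared: C, G, D.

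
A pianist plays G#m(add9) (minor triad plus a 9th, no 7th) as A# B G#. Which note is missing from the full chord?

D#

G#m(add9) = G#, B, D#, A#. The voicing lacks the 5th (perfect 5th), D#.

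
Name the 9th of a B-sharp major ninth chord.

C-double-sharp

Root of B-sharp major ninth = B-sharp. The 9th is a major 9th: B-sharp up a major 9th → C-double-sharp.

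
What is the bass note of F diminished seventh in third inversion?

Ebb

F diminished seventh = F–Ab–Cb–Ebb. Third inversion → seventh in the bass = Ebb.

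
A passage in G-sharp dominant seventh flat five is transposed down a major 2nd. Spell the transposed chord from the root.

F-sharp, A-sharp, C, E

A major 2nd down from G-sharp is F-sharp, so the new chord is F-sharp dominant seventh flat five.
F-sharp — root
A-sharp — major 3rd
C — diminished 5th
E — minor 7th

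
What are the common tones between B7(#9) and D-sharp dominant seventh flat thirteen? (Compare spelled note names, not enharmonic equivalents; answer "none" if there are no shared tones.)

B, D#

B7(#9) = B, D#, F#, A, C##.
D-sharp dominant seventh flat thirteen = D#, F##, A#, C#, B.
Shared: B, D#.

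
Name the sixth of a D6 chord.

D6 is built on D; its 6th is a major 6th above the root.
A sixth above D uses the letter B, and the major 6th above D is B.

B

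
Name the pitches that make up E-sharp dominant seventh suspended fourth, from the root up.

E-sharp dominant seventh suspended fourth is a dominant seventh suspended fourth built on E#.
E# — root
A# — perfect 4th
B# — perfect 5th
D# — minor 7th

E# A# B# D#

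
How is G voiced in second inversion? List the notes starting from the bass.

D, G, B

G = G–B–D; second inversion → fifth (D) lowest.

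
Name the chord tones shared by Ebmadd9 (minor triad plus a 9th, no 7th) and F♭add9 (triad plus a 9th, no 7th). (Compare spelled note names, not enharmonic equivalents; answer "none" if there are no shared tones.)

Gb

Ebmadd9 = Eb, Gb, Bb, F.
F♭add9 = Fb, Ab, Cb, Gb.
Shared: Gb.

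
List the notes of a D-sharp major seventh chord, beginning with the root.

D-sharp F-double-sharp A-sharp C-double-sharp

D-sharp major seventh: major seventh on D-sharp.
Root: D-sharp
Major 3rd (3rd): F-double-sharp
Perfect 5th (5th): A-sharp
Major 7th (7th): C-double-sharp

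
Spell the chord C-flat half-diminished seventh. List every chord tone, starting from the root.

Cb, Ebb, Gbb, Bbb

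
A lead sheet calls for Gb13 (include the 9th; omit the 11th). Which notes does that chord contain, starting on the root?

Gb13 is a dominant thirteenth built on G♭.
- root: G♭
- major 3rd: B♭
- perfect 5th: D♭
- minor 7th: F♭
- major 9th: A♭
- major 13th: E♭

G♭, B♭, D♭, F♭, A♭, E♭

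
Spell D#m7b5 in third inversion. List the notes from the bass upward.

C# – D# – F# – A

D#m7b5 = D#–F#–A–C#; third inversion → seventh (C#) lowest.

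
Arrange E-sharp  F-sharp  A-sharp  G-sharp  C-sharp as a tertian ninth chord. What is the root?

F-sharp

Arranged so that each adjacent pair is a third by letter name: F-sharp – A-sharp – C-sharp – E-sharp – G-sharp.
The bottom of that stack, F-sharp, is the root (this is F-sharp major ninth).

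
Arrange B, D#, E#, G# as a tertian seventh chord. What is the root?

E#

Arranged so that each adjacent pair is a third by letter name: E# – G# – B – D#.
The bottom of that stack, E#, is the root (this is E# half-diminished seventh).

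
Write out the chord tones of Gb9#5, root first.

Gb  Bb  D  Fb  Ab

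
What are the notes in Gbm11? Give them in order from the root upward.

G♭, B𝄫, D♭, F♭, A♭, C♭

Root G♭, quality minor eleventh:
root → G♭
3rd (minor 3rd) → B𝄫
5th (perfect 5th) → D♭
7th (minor 7th) → F♭
9th (major 9th) → A♭
11th (perfect 11th) → C♭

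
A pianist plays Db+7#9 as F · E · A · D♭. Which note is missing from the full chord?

C♭

Db+7#9 = D♭, F, A, C♭, E. The voicing lacks the 7th (minor 7th), C♭.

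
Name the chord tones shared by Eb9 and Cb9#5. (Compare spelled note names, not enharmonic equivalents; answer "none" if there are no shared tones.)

Eb9 = Eb, G, Bb, Db, F.
Cb9#5 = Cb, Eb, G, Bbb, Db.
Shared: Eb, G, Db.

Eb, G, Db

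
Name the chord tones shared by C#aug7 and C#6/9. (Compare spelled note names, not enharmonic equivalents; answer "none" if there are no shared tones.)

C#aug7 = C#, E#, G##, B.
C#6/9 = C#, E#, G#, A#, D#.
Shared: C#, E#.

C#, E#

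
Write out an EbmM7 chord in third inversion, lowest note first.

D  Eb  Gb  Bb

In root position, EbmM7 is Eb–Gb–Bb–D.
Third inversion puts the seventh (D) in the bass.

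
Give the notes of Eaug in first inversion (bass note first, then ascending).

Eaug = E–G#–B#; first inversion → third (G#) lowest.

G#  B#  E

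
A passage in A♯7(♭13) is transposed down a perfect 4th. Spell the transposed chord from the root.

E♯ – G𝄪 – B♯ – D♯ – C♯

A♯ down a perfect 4th → E♯. New chord: E♯ dominant seventh flat thirteen.
- root: E♯
- major 3rd: G𝄪
- perfect 5th: B♯
- minor 7th: D♯
- minor 13th: C♯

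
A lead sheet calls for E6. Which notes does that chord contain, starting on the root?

E6 is a major sixth built on E.
root → E
3rd (major 3rd) → G#
5th (perfect 5th) → B
6th (major 6th) → C#

E  G#  B  C#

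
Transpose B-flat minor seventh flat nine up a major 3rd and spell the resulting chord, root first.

D – F – A – C – E-flat

B-flat up a major 3rd → D. New chord: D minor seventh flat nine.
- root: D
- minor 3rd: F
- perfect 5th: A
- minor 7th: C
- minor 9th: E-flat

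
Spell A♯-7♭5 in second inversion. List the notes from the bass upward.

A♯-7♭5 = A#–C#–E–G#; second inversion → fifth (E) lowest.

E – G# – A# – C#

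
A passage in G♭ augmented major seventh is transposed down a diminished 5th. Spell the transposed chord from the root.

Transposed root: Gb → C (diminished 5th down). So we spell C augmented major seventh:
root → C
3rd (major 3rd) → E
5th (augmented 5th) → G#
7th (major 7th) → B

C  E  G#  B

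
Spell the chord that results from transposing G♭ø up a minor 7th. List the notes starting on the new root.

Fb  Abb  Cbb  Ebb

A minor 7th up from Gb is Fb, so the new chord is Fb half-diminished seventh.
- root: Fb
- minor 3rd: Abb
- diminished 5th: Cbb
- minor 7th: Ebb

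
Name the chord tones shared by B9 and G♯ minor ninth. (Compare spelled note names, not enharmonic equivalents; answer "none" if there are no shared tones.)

B D# F#

B9: B D# F# A C#
G♯ minor ninth: G# B D# F# A#
Common to both → B, D#, F#.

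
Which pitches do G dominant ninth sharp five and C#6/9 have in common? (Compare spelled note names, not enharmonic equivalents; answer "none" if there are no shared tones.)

G dominant ninth sharp five: G B D# F A
C#6/9: C# E# G# A# D#
Common to both → D#.

D#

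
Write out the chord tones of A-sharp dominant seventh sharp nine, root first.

A-sharp  C-double-sharp  E-sharp  G-sharp  B-double-sharp

A-sharp dominant seventh sharp nine: dominant seventh sharp nine on A-sharp.
- root: A-sharp
- major 3rd: C-double-sharp
- perfect 5th: E-sharp
- minor 7th: G-sharp
- augmented 9th: B-double-sharp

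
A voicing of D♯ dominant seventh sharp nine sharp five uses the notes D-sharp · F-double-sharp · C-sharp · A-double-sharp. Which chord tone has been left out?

E-double-sharp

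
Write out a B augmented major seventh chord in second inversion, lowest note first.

F##  A#  B  D#

B augmented major seventh = B–D#–F##–A#; second inversion → fifth (F##) lowest.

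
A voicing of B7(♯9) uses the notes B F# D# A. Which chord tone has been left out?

The full B7(♯9) chord is B, D#, F#, A, C##.
Comparing with the voicing, the augmented 9th (9th) — C## — is absent.

C##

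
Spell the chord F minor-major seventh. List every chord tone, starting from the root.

F minor-major seventh is a minor-major seventh built on F.
root → F
3rd (minor 3rd) → Ab
5th (perfect 5th) → C
7th (major 7th) → E

F Ab C E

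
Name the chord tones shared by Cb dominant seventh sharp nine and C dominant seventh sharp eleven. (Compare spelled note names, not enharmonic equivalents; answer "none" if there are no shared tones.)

Cb dominant seventh sharp nine: C-flat E-flat G-flat B-double-flat D
C dominant seventh sharp eleven: C E G B-flat F-sharp
Common to both → none.

none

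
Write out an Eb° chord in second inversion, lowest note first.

Bbb – Eb – Gb

In root position, Eb° is Eb–Gb–Bbb.
Second inversion puts the fifth (Bbb) in the bass.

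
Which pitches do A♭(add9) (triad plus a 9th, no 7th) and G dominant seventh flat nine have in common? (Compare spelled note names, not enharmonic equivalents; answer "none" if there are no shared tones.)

A♭(add9) = A♭, C, E♭, B♭.
G dominant seventh flat nine = G, B, D, F, A♭.
Shared: A♭.

A♭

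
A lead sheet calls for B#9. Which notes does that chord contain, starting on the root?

B# D## F## A# C##

B#9: dominant ninth on B#.
B# — root
D## — major 3rd
F## — perfect 5th
A# — minor 7th
C## — major 9th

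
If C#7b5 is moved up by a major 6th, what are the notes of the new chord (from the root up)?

A#, C##, E, G#

A major 6th up from C# is A#, so the new chord is A# dominant seventh flat five.
- root: A#
- major 3rd: C##
- diminished 5th: E
- minor 7th: G#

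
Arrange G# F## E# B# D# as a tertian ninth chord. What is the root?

E#

Stacking in thirds gives E# – G# – B# – D# – F##, so E# is the root — E# minor ninth.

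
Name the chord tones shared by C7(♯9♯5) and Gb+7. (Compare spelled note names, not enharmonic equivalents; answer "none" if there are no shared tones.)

Bb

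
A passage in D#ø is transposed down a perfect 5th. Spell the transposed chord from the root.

G#, B, D, F#

D# down a perfect 5th → G#. New chord: G# half-diminished seventh.
Root: G#
Minor 3rd (3rd): B
Diminished 5th (5th): D
Minor 7th (7th): F#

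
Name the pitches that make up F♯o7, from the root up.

F# – A – C – Eb

Root F#, quality diminished seventh:
Root: F#
Minor 3rd (3rd): A
Diminished 5th (5th): C
Diminished 7th (7th): Eb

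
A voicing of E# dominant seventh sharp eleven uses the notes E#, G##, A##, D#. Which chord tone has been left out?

B#

E# dominant seventh sharp eleven = E#, G##, B#, D#, A##. The voicing lacks the 5th (perfect 5th), B#.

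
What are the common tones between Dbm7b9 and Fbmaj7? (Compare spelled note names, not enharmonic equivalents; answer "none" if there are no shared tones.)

Fb  Ab  Cb

Dbm7b9 = Db, Fb, Ab, Cb, Ebb.
Fbmaj7 = Fb, Ab, Cb, Eb.
Shared: Fb, Ab, Cb.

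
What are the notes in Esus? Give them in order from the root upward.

E – A – B

Esus is a suspended fourth built on E.
E — root
A — perfect 4th
B — perfect 5th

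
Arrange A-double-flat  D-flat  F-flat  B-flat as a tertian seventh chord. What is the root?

Stacking in thirds gives B-flat – D-flat – F-flat – A-double-flat, so B-flat is the root — B-flat diminished seventh.

B-flat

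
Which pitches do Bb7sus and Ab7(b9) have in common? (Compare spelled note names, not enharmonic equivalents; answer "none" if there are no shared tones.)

E♭, A♭

Bb7sus: B♭ E♭ F A♭
Ab7(b9): A♭ C E♭ G♭ B𝄫
Common to both → E♭, A♭.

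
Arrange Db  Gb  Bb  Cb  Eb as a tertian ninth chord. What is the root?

Cb

Arranged so that each adjacent pair is a third by letter name: Cb – Eb – Gb – Bb – Db.
The bottom of that stack, Cb, is the root (this is Cb major ninth).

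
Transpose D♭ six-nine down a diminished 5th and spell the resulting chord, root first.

G, B, D, E, A

Db down a diminished 5th → G. New chord: G six-nine.
root → G
3rd (major 3rd) → B
5th (perfect 5th) → D
6th (major 6th) → E
9th (major 9th) → A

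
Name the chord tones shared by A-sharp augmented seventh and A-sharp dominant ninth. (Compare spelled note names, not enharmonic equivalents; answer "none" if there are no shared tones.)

A-sharp augmented seventh = A-sharp, C-double-sharp, E-double-sharp, G-sharp.
A-sharp dominant ninth = A-sharp, C-double-sharp, E-sharp, G-sharp, B-sharp.
Shared: A-sharp, C-double-sharp, G-sharp.

A-sharp C-double-sharp G-sharp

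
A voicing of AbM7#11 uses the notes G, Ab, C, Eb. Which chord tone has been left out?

The full AbM7#11 chord is Ab, C, Eb, G, D.
Comparing with the voicing, the augmented 11th (11th) — D — is absent.

D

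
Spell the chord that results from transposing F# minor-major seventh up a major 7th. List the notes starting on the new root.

E# G# B# D##

Transposed root: F# → E# (major 7th up). So we spell E# minor-major seventh:
- root: E#
- minor 3rd: G#
- perfect 5th: B#
- major 7th: D##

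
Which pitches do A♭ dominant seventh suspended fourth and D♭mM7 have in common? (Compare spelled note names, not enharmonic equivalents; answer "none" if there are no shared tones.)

A♭ dominant seventh suspended fourth = Ab, Db, Eb, Gb.
D♭mM7 = Db, Fb, Ab, C.
Shared: Ab, Db.

Ab, Db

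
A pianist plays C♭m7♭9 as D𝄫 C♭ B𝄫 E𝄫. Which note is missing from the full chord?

C♭m7♭9 = C♭, E𝄫, G♭, B𝄫, D𝄫. The voicing lacks the 5th (perfect 5th), G♭.

G♭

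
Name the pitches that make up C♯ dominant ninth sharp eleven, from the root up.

C♯, E♯, G♯, B, D♯, F𝄪

C♯ dominant ninth sharp eleven: dominant ninth sharp eleven on C♯.
C♯ — root
E♯ — major 3rd
G♯ — perfect 5th
B — minor 7th
D♯ — major 9th
F𝄪 — augmented 11th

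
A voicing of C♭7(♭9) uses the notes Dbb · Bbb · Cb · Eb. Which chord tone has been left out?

The full C♭7(♭9) chord is Cb, Eb, Gb, Bbb, Dbb.
Comparing with the voicing, the perfect 5th (5th) — Gb — is absent.

Gb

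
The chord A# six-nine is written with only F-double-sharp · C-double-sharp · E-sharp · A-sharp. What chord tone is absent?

B-sharp

A# six-nine = A-sharp, C-double-sharp, E-sharp, F-double-sharp, B-sharp. The voicing lacks the 9th (major 9th), B-sharp.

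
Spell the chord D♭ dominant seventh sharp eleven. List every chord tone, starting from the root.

D-flat, F, A-flat, C-flat, G

D♭ dominant seventh sharp eleven: dominant seventh sharp eleven on D-flat.
Root: D-flat
Major 3rd (3rd): F
Perfect 5th (5th): A-flat
Minor 7th (7th): C-flat
Augmented 11th (11th): G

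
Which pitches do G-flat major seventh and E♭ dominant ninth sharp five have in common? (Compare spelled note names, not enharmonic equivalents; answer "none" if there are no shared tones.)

G-flat major seventh: G-flat B-flat D-flat F
E♭ dominant ninth sharp five: E-flat G B D-flat F
Common to both → D-flat, F.

D-flat, F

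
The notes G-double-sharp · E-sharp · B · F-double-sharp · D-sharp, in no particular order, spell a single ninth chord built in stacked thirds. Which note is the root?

Stacking in thirds gives E-sharp – G-double-sharp – B – D-sharp – F-double-sharp, so E-sharp is the root — E-sharp dominant ninth flat five.

E-sharp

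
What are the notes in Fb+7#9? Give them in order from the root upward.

Fb+7#9: dominant seventh sharp nine sharp five on Fb.
Root: Fb
Major 3rd (3rd): Ab
Augmented 5th (5th): C
Minor 7th (7th): Ebb
Augmented 9th (9th): G

Fb Ab C Ebb G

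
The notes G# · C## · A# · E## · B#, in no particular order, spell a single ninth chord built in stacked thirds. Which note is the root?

A#

Stacking in thirds gives A# – C## – E## – G# – B#, so A# is the root — A# dominant ninth sharp five.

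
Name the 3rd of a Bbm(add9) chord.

Bbm(add9) is built on B♭; its 3rd is a minor 3rd above the root.
A third above B uses the letter D, and the minor 3rd above B♭ is D♭.

D♭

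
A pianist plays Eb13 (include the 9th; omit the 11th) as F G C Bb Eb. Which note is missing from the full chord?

Eb13 = Eb, G, Bb, Db, F, C. The voicing lacks the 7th (minor 7th), Db.

Db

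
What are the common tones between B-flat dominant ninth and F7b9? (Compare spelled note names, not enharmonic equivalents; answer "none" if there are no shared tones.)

F, C

B-flat dominant ninth = Bb, D, F, Ab, C.
F7b9 = F, A, C, Eb, Gb.
Shared: F, C.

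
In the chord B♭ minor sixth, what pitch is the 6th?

G

Root of B♭ minor sixth = B-flat. The 6th is a major 6th: B-flat up a major 6th → G.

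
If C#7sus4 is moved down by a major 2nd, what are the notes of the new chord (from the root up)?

B  E  F#  A

C# down a major 2nd → B. New chord: B dominant seventh suspended fourth.
- root: B
- perfect 4th: E
- perfect 5th: F#
- minor 7th: A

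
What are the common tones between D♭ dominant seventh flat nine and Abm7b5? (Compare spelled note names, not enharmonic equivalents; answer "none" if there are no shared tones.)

D♭ dominant seventh flat nine: Db F Ab Cb Ebb
Abm7b5: Ab Cb Ebb Gb
Common to both → Ab, Cb, Ebb.

Ab, Cb, Ebb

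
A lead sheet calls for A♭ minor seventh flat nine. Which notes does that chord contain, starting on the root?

A-flat, C-flat, E-flat, G-flat, B-double-flat

A♭ minor seventh flat nine: minor seventh flat nine on A-flat.
root → A-flat
3rd (minor 3rd) → C-flat
5th (perfect 5th) → E-flat
7th (minor 7th) → G-flat
9th (minor 9th) → B-double-flat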